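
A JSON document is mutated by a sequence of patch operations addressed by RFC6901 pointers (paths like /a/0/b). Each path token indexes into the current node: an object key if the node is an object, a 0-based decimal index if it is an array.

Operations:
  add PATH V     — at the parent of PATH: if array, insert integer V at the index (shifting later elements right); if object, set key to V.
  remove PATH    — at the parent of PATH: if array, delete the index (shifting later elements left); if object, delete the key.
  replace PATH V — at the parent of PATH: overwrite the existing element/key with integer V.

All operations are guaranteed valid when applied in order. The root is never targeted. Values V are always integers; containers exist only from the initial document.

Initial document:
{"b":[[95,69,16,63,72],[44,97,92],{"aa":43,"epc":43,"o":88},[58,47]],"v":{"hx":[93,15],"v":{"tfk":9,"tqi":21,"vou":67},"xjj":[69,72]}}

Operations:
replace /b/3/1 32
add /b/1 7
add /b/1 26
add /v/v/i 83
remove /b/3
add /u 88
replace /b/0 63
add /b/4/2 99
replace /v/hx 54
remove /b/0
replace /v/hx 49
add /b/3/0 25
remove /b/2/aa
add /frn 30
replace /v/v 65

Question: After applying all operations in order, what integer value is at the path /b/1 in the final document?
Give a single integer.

Answer: 7

Derivation:
After op 1 (replace /b/3/1 32): {"b":[[95,69,16,63,72],[44,97,92],{"aa":43,"epc":43,"o":88},[58,32]],"v":{"hx":[93,15],"v":{"tfk":9,"tqi":21,"vou":67},"xjj":[69,72]}}
After op 2 (add /b/1 7): {"b":[[95,69,16,63,72],7,[44,97,92],{"aa":43,"epc":43,"o":88},[58,32]],"v":{"hx":[93,15],"v":{"tfk":9,"tqi":21,"vou":67},"xjj":[69,72]}}
After op 3 (add /b/1 26): {"b":[[95,69,16,63,72],26,7,[44,97,92],{"aa":43,"epc":43,"o":88},[58,32]],"v":{"hx":[93,15],"v":{"tfk":9,"tqi":21,"vou":67},"xjj":[69,72]}}
After op 4 (add /v/v/i 83): {"b":[[95,69,16,63,72],26,7,[44,97,92],{"aa":43,"epc":43,"o":88},[58,32]],"v":{"hx":[93,15],"v":{"i":83,"tfk":9,"tqi":21,"vou":67},"xjj":[69,72]}}
After op 5 (remove /b/3): {"b":[[95,69,16,63,72],26,7,{"aa":43,"epc":43,"o":88},[58,32]],"v":{"hx":[93,15],"v":{"i":83,"tfk":9,"tqi":21,"vou":67},"xjj":[69,72]}}
After op 6 (add /u 88): {"b":[[95,69,16,63,72],26,7,{"aa":43,"epc":43,"o":88},[58,32]],"u":88,"v":{"hx":[93,15],"v":{"i":83,"tfk":9,"tqi":21,"vou":67},"xjj":[69,72]}}
After op 7 (replace /b/0 63): {"b":[63,26,7,{"aa":43,"epc":43,"o":88},[58,32]],"u":88,"v":{"hx":[93,15],"v":{"i":83,"tfk":9,"tqi":21,"vou":67},"xjj":[69,72]}}
After op 8 (add /b/4/2 99): {"b":[63,26,7,{"aa":43,"epc":43,"o":88},[58,32,99]],"u":88,"v":{"hx":[93,15],"v":{"i":83,"tfk":9,"tqi":21,"vou":67},"xjj":[69,72]}}
After op 9 (replace /v/hx 54): {"b":[63,26,7,{"aa":43,"epc":43,"o":88},[58,32,99]],"u":88,"v":{"hx":54,"v":{"i":83,"tfk":9,"tqi":21,"vou":67},"xjj":[69,72]}}
After op 10 (remove /b/0): {"b":[26,7,{"aa":43,"epc":43,"o":88},[58,32,99]],"u":88,"v":{"hx":54,"v":{"i":83,"tfk":9,"tqi":21,"vou":67},"xjj":[69,72]}}
After op 11 (replace /v/hx 49): {"b":[26,7,{"aa":43,"epc":43,"o":88},[58,32,99]],"u":88,"v":{"hx":49,"v":{"i":83,"tfk":9,"tqi":21,"vou":67},"xjj":[69,72]}}
After op 12 (add /b/3/0 25): {"b":[26,7,{"aa":43,"epc":43,"o":88},[25,58,32,99]],"u":88,"v":{"hx":49,"v":{"i":83,"tfk":9,"tqi":21,"vou":67},"xjj":[69,72]}}
After op 13 (remove /b/2/aa): {"b":[26,7,{"epc":43,"o":88},[25,58,32,99]],"u":88,"v":{"hx":49,"v":{"i":83,"tfk":9,"tqi":21,"vou":67},"xjj":[69,72]}}
After op 14 (add /frn 30): {"b":[26,7,{"epc":43,"o":88},[25,58,32,99]],"frn":30,"u":88,"v":{"hx":49,"v":{"i":83,"tfk":9,"tqi":21,"vou":67},"xjj":[69,72]}}
After op 15 (replace /v/v 65): {"b":[26,7,{"epc":43,"o":88},[25,58,32,99]],"frn":30,"u":88,"v":{"hx":49,"v":65,"xjj":[69,72]}}
Value at /b/1: 7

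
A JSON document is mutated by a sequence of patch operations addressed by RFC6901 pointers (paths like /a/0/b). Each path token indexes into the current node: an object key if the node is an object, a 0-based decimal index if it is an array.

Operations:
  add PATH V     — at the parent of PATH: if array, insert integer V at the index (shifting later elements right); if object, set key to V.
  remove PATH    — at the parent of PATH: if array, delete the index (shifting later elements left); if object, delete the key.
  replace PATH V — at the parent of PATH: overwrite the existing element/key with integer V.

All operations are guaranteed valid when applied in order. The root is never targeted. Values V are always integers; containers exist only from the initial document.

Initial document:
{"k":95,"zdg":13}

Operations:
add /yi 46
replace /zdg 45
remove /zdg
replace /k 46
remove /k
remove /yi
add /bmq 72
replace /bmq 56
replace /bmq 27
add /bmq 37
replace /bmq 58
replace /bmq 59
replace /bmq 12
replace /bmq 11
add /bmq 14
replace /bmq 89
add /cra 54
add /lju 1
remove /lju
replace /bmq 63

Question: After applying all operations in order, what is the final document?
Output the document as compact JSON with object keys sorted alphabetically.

Answer: {"bmq":63,"cra":54}

Derivation:
After op 1 (add /yi 46): {"k":95,"yi":46,"zdg":13}
After op 2 (replace /zdg 45): {"k":95,"yi":46,"zdg":45}
After op 3 (remove /zdg): {"k":95,"yi":46}
After op 4 (replace /k 46): {"k":46,"yi":46}
After op 5 (remove /k): {"yi":46}
After op 6 (remove /yi): {}
After op 7 (add /bmq 72): {"bmq":72}
After op 8 (replace /bmq 56): {"bmq":56}
After op 9 (replace /bmq 27): {"bmq":27}
After op 10 (add /bmq 37): {"bmq":37}
After op 11 (replace /bmq 58): {"bmq":58}
After op 12 (replace /bmq 59): {"bmq":59}
After op 13 (replace /bmq 12): {"bmq":12}
After op 14 (replace /bmq 11): {"bmq":11}
After op 15 (add /bmq 14): {"bmq":14}
After op 16 (replace /bmq 89): {"bmq":89}
After op 17 (add /cra 54): {"bmq":89,"cra":54}
After op 18 (add /lju 1): {"bmq":89,"cra":54,"lju":1}
After op 19 (remove /lju): {"bmq":89,"cra":54}
After op 20 (replace /bmq 63): {"bmq":63,"cra":54}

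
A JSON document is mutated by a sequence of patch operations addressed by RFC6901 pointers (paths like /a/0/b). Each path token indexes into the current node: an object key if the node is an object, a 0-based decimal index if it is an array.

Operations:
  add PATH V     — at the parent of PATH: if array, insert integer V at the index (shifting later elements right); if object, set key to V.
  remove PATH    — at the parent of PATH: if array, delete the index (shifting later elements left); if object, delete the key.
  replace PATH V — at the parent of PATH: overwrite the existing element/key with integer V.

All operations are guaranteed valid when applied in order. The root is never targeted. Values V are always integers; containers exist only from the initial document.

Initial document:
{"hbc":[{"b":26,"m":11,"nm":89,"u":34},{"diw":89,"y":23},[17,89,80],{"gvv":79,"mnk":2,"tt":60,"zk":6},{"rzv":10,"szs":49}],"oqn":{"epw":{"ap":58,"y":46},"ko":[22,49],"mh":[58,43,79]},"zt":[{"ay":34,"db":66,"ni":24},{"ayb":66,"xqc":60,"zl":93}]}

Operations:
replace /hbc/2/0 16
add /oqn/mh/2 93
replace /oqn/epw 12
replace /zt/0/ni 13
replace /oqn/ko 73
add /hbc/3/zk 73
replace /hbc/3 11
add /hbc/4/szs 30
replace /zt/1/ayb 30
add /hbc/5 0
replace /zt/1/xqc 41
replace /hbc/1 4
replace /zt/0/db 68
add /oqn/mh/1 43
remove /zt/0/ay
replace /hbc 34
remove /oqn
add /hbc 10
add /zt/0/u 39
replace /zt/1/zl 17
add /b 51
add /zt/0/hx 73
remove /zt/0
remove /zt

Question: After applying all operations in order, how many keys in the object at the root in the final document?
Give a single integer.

After op 1 (replace /hbc/2/0 16): {"hbc":[{"b":26,"m":11,"nm":89,"u":34},{"diw":89,"y":23},[16,89,80],{"gvv":79,"mnk":2,"tt":60,"zk":6},{"rzv":10,"szs":49}],"oqn":{"epw":{"ap":58,"y":46},"ko":[22,49],"mh":[58,43,79]},"zt":[{"ay":34,"db":66,"ni":24},{"ayb":66,"xqc":60,"zl":93}]}
After op 2 (add /oqn/mh/2 93): {"hbc":[{"b":26,"m":11,"nm":89,"u":34},{"diw":89,"y":23},[16,89,80],{"gvv":79,"mnk":2,"tt":60,"zk":6},{"rzv":10,"szs":49}],"oqn":{"epw":{"ap":58,"y":46},"ko":[22,49],"mh":[58,43,93,79]},"zt":[{"ay":34,"db":66,"ni":24},{"ayb":66,"xqc":60,"zl":93}]}
After op 3 (replace /oqn/epw 12): {"hbc":[{"b":26,"m":11,"nm":89,"u":34},{"diw":89,"y":23},[16,89,80],{"gvv":79,"mnk":2,"tt":60,"zk":6},{"rzv":10,"szs":49}],"oqn":{"epw":12,"ko":[22,49],"mh":[58,43,93,79]},"zt":[{"ay":34,"db":66,"ni":24},{"ayb":66,"xqc":60,"zl":93}]}
After op 4 (replace /zt/0/ni 13): {"hbc":[{"b":26,"m":11,"nm":89,"u":34},{"diw":89,"y":23},[16,89,80],{"gvv":79,"mnk":2,"tt":60,"zk":6},{"rzv":10,"szs":49}],"oqn":{"epw":12,"ko":[22,49],"mh":[58,43,93,79]},"zt":[{"ay":34,"db":66,"ni":13},{"ayb":66,"xqc":60,"zl":93}]}
After op 5 (replace /oqn/ko 73): {"hbc":[{"b":26,"m":11,"nm":89,"u":34},{"diw":89,"y":23},[16,89,80],{"gvv":79,"mnk":2,"tt":60,"zk":6},{"rzv":10,"szs":49}],"oqn":{"epw":12,"ko":73,"mh":[58,43,93,79]},"zt":[{"ay":34,"db":66,"ni":13},{"ayb":66,"xqc":60,"zl":93}]}
After op 6 (add /hbc/3/zk 73): {"hbc":[{"b":26,"m":11,"nm":89,"u":34},{"diw":89,"y":23},[16,89,80],{"gvv":79,"mnk":2,"tt":60,"zk":73},{"rzv":10,"szs":49}],"oqn":{"epw":12,"ko":73,"mh":[58,43,93,79]},"zt":[{"ay":34,"db":66,"ni":13},{"ayb":66,"xqc":60,"zl":93}]}
After op 7 (replace /hbc/3 11): {"hbc":[{"b":26,"m":11,"nm":89,"u":34},{"diw":89,"y":23},[16,89,80],11,{"rzv":10,"szs":49}],"oqn":{"epw":12,"ko":73,"mh":[58,43,93,79]},"zt":[{"ay":34,"db":66,"ni":13},{"ayb":66,"xqc":60,"zl":93}]}
After op 8 (add /hbc/4/szs 30): {"hbc":[{"b":26,"m":11,"nm":89,"u":34},{"diw":89,"y":23},[16,89,80],11,{"rzv":10,"szs":30}],"oqn":{"epw":12,"ko":73,"mh":[58,43,93,79]},"zt":[{"ay":34,"db":66,"ni":13},{"ayb":66,"xqc":60,"zl":93}]}
After op 9 (replace /zt/1/ayb 30): {"hbc":[{"b":26,"m":11,"nm":89,"u":34},{"diw":89,"y":23},[16,89,80],11,{"rzv":10,"szs":30}],"oqn":{"epw":12,"ko":73,"mh":[58,43,93,79]},"zt":[{"ay":34,"db":66,"ni":13},{"ayb":30,"xqc":60,"zl":93}]}
After op 10 (add /hbc/5 0): {"hbc":[{"b":26,"m":11,"nm":89,"u":34},{"diw":89,"y":23},[16,89,80],11,{"rzv":10,"szs":30},0],"oqn":{"epw":12,"ko":73,"mh":[58,43,93,79]},"zt":[{"ay":34,"db":66,"ni":13},{"ayb":30,"xqc":60,"zl":93}]}
After op 11 (replace /zt/1/xqc 41): {"hbc":[{"b":26,"m":11,"nm":89,"u":34},{"diw":89,"y":23},[16,89,80],11,{"rzv":10,"szs":30},0],"oqn":{"epw":12,"ko":73,"mh":[58,43,93,79]},"zt":[{"ay":34,"db":66,"ni":13},{"ayb":30,"xqc":41,"zl":93}]}
After op 12 (replace /hbc/1 4): {"hbc":[{"b":26,"m":11,"nm":89,"u":34},4,[16,89,80],11,{"rzv":10,"szs":30},0],"oqn":{"epw":12,"ko":73,"mh":[58,43,93,79]},"zt":[{"ay":34,"db":66,"ni":13},{"ayb":30,"xqc":41,"zl":93}]}
After op 13 (replace /zt/0/db 68): {"hbc":[{"b":26,"m":11,"nm":89,"u":34},4,[16,89,80],11,{"rzv":10,"szs":30},0],"oqn":{"epw":12,"ko":73,"mh":[58,43,93,79]},"zt":[{"ay":34,"db":68,"ni":13},{"ayb":30,"xqc":41,"zl":93}]}
After op 14 (add /oqn/mh/1 43): {"hbc":[{"b":26,"m":11,"nm":89,"u":34},4,[16,89,80],11,{"rzv":10,"szs":30},0],"oqn":{"epw":12,"ko":73,"mh":[58,43,43,93,79]},"zt":[{"ay":34,"db":68,"ni":13},{"ayb":30,"xqc":41,"zl":93}]}
After op 15 (remove /zt/0/ay): {"hbc":[{"b":26,"m":11,"nm":89,"u":34},4,[16,89,80],11,{"rzv":10,"szs":30},0],"oqn":{"epw":12,"ko":73,"mh":[58,43,43,93,79]},"zt":[{"db":68,"ni":13},{"ayb":30,"xqc":41,"zl":93}]}
After op 16 (replace /hbc 34): {"hbc":34,"oqn":{"epw":12,"ko":73,"mh":[58,43,43,93,79]},"zt":[{"db":68,"ni":13},{"ayb":30,"xqc":41,"zl":93}]}
After op 17 (remove /oqn): {"hbc":34,"zt":[{"db":68,"ni":13},{"ayb":30,"xqc":41,"zl":93}]}
After op 18 (add /hbc 10): {"hbc":10,"zt":[{"db":68,"ni":13},{"ayb":30,"xqc":41,"zl":93}]}
After op 19 (add /zt/0/u 39): {"hbc":10,"zt":[{"db":68,"ni":13,"u":39},{"ayb":30,"xqc":41,"zl":93}]}
After op 20 (replace /zt/1/zl 17): {"hbc":10,"zt":[{"db":68,"ni":13,"u":39},{"ayb":30,"xqc":41,"zl":17}]}
After op 21 (add /b 51): {"b":51,"hbc":10,"zt":[{"db":68,"ni":13,"u":39},{"ayb":30,"xqc":41,"zl":17}]}
After op 22 (add /zt/0/hx 73): {"b":51,"hbc":10,"zt":[{"db":68,"hx":73,"ni":13,"u":39},{"ayb":30,"xqc":41,"zl":17}]}
After op 23 (remove /zt/0): {"b":51,"hbc":10,"zt":[{"ayb":30,"xqc":41,"zl":17}]}
After op 24 (remove /zt): {"b":51,"hbc":10}
Size at the root: 2

Answer: 2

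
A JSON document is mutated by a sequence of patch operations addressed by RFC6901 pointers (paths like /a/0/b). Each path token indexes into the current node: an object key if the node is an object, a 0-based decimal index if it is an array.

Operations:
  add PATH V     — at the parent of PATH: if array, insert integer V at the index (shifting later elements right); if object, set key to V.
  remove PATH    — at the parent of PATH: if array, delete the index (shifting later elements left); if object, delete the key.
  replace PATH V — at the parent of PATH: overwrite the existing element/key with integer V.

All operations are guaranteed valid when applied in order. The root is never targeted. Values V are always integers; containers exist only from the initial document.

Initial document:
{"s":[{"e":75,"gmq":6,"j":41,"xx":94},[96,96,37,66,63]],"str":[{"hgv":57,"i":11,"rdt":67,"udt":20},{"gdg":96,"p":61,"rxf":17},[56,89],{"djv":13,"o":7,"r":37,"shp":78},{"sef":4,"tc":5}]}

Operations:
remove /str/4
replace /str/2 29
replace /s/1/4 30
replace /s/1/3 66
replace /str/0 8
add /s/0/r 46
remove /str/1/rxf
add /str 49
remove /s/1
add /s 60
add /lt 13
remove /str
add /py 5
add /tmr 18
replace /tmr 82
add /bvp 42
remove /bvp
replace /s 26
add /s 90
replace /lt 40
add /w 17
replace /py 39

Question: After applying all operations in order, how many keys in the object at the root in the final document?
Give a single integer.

Answer: 5

Derivation:
After op 1 (remove /str/4): {"s":[{"e":75,"gmq":6,"j":41,"xx":94},[96,96,37,66,63]],"str":[{"hgv":57,"i":11,"rdt":67,"udt":20},{"gdg":96,"p":61,"rxf":17},[56,89],{"djv":13,"o":7,"r":37,"shp":78}]}
After op 2 (replace /str/2 29): {"s":[{"e":75,"gmq":6,"j":41,"xx":94},[96,96,37,66,63]],"str":[{"hgv":57,"i":11,"rdt":67,"udt":20},{"gdg":96,"p":61,"rxf":17},29,{"djv":13,"o":7,"r":37,"shp":78}]}
After op 3 (replace /s/1/4 30): {"s":[{"e":75,"gmq":6,"j":41,"xx":94},[96,96,37,66,30]],"str":[{"hgv":57,"i":11,"rdt":67,"udt":20},{"gdg":96,"p":61,"rxf":17},29,{"djv":13,"o":7,"r":37,"shp":78}]}
After op 4 (replace /s/1/3 66): {"s":[{"e":75,"gmq":6,"j":41,"xx":94},[96,96,37,66,30]],"str":[{"hgv":57,"i":11,"rdt":67,"udt":20},{"gdg":96,"p":61,"rxf":17},29,{"djv":13,"o":7,"r":37,"shp":78}]}
After op 5 (replace /str/0 8): {"s":[{"e":75,"gmq":6,"j":41,"xx":94},[96,96,37,66,30]],"str":[8,{"gdg":96,"p":61,"rxf":17},29,{"djv":13,"o":7,"r":37,"shp":78}]}
After op 6 (add /s/0/r 46): {"s":[{"e":75,"gmq":6,"j":41,"r":46,"xx":94},[96,96,37,66,30]],"str":[8,{"gdg":96,"p":61,"rxf":17},29,{"djv":13,"o":7,"r":37,"shp":78}]}
After op 7 (remove /str/1/rxf): {"s":[{"e":75,"gmq":6,"j":41,"r":46,"xx":94},[96,96,37,66,30]],"str":[8,{"gdg":96,"p":61},29,{"djv":13,"o":7,"r":37,"shp":78}]}
After op 8 (add /str 49): {"s":[{"e":75,"gmq":6,"j":41,"r":46,"xx":94},[96,96,37,66,30]],"str":49}
After op 9 (remove /s/1): {"s":[{"e":75,"gmq":6,"j":41,"r":46,"xx":94}],"str":49}
After op 10 (add /s 60): {"s":60,"str":49}
After op 11 (add /lt 13): {"lt":13,"s":60,"str":49}
After op 12 (remove /str): {"lt":13,"s":60}
After op 13 (add /py 5): {"lt":13,"py":5,"s":60}
After op 14 (add /tmr 18): {"lt":13,"py":5,"s":60,"tmr":18}
After op 15 (replace /tmr 82): {"lt":13,"py":5,"s":60,"tmr":82}
After op 16 (add /bvp 42): {"bvp":42,"lt":13,"py":5,"s":60,"tmr":82}
After op 17 (remove /bvp): {"lt":13,"py":5,"s":60,"tmr":82}
After op 18 (replace /s 26): {"lt":13,"py":5,"s":26,"tmr":82}
After op 19 (add /s 90): {"lt":13,"py":5,"s":90,"tmr":82}
After op 20 (replace /lt 40): {"lt":40,"py":5,"s":90,"tmr":82}
After op 21 (add /w 17): {"lt":40,"py":5,"s":90,"tmr":82,"w":17}
After op 22 (replace /py 39): {"lt":40,"py":39,"s":90,"tmr":82,"w":17}
Size at the root: 5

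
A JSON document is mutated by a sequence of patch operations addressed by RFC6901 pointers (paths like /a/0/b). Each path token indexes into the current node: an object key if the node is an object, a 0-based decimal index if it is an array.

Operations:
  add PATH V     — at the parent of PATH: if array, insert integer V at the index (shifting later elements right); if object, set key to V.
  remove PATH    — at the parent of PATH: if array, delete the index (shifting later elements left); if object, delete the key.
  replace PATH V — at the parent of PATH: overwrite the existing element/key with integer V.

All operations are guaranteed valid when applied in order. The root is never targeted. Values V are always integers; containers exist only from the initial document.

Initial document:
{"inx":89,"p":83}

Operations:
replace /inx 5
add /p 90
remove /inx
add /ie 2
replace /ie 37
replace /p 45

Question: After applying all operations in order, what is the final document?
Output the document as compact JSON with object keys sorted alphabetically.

After op 1 (replace /inx 5): {"inx":5,"p":83}
After op 2 (add /p 90): {"inx":5,"p":90}
After op 3 (remove /inx): {"p":90}
After op 4 (add /ie 2): {"ie":2,"p":90}
After op 5 (replace /ie 37): {"ie":37,"p":90}
After op 6 (replace /p 45): {"ie":37,"p":45}

Answer: {"ie":37,"p":45}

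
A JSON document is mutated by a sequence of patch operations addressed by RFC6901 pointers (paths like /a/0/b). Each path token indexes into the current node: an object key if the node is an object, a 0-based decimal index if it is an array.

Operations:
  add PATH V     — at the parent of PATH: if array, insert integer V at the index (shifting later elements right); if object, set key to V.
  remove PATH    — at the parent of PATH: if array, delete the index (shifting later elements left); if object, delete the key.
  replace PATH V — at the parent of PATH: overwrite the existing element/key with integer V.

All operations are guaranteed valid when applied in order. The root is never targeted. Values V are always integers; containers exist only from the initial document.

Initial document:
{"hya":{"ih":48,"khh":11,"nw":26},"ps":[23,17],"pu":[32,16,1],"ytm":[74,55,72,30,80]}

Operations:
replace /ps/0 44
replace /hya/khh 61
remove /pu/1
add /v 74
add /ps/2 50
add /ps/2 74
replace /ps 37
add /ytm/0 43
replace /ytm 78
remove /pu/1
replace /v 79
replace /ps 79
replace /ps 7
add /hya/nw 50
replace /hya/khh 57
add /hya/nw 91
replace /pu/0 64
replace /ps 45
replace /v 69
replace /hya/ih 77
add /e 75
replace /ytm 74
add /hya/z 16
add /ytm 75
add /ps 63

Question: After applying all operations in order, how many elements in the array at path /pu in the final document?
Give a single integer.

Answer: 1

Derivation:
After op 1 (replace /ps/0 44): {"hya":{"ih":48,"khh":11,"nw":26},"ps":[44,17],"pu":[32,16,1],"ytm":[74,55,72,30,80]}
After op 2 (replace /hya/khh 61): {"hya":{"ih":48,"khh":61,"nw":26},"ps":[44,17],"pu":[32,16,1],"ytm":[74,55,72,30,80]}
After op 3 (remove /pu/1): {"hya":{"ih":48,"khh":61,"nw":26},"ps":[44,17],"pu":[32,1],"ytm":[74,55,72,30,80]}
After op 4 (add /v 74): {"hya":{"ih":48,"khh":61,"nw":26},"ps":[44,17],"pu":[32,1],"v":74,"ytm":[74,55,72,30,80]}
After op 5 (add /ps/2 50): {"hya":{"ih":48,"khh":61,"nw":26},"ps":[44,17,50],"pu":[32,1],"v":74,"ytm":[74,55,72,30,80]}
After op 6 (add /ps/2 74): {"hya":{"ih":48,"khh":61,"nw":26},"ps":[44,17,74,50],"pu":[32,1],"v":74,"ytm":[74,55,72,30,80]}
After op 7 (replace /ps 37): {"hya":{"ih":48,"khh":61,"nw":26},"ps":37,"pu":[32,1],"v":74,"ytm":[74,55,72,30,80]}
After op 8 (add /ytm/0 43): {"hya":{"ih":48,"khh":61,"nw":26},"ps":37,"pu":[32,1],"v":74,"ytm":[43,74,55,72,30,80]}
After op 9 (replace /ytm 78): {"hya":{"ih":48,"khh":61,"nw":26},"ps":37,"pu":[32,1],"v":74,"ytm":78}
After op 10 (remove /pu/1): {"hya":{"ih":48,"khh":61,"nw":26},"ps":37,"pu":[32],"v":74,"ytm":78}
After op 11 (replace /v 79): {"hya":{"ih":48,"khh":61,"nw":26},"ps":37,"pu":[32],"v":79,"ytm":78}
After op 12 (replace /ps 79): {"hya":{"ih":48,"khh":61,"nw":26},"ps":79,"pu":[32],"v":79,"ytm":78}
After op 13 (replace /ps 7): {"hya":{"ih":48,"khh":61,"nw":26},"ps":7,"pu":[32],"v":79,"ytm":78}
After op 14 (add /hya/nw 50): {"hya":{"ih":48,"khh":61,"nw":50},"ps":7,"pu":[32],"v":79,"ytm":78}
After op 15 (replace /hya/khh 57): {"hya":{"ih":48,"khh":57,"nw":50},"ps":7,"pu":[32],"v":79,"ytm":78}
After op 16 (add /hya/nw 91): {"hya":{"ih":48,"khh":57,"nw":91},"ps":7,"pu":[32],"v":79,"ytm":78}
After op 17 (replace /pu/0 64): {"hya":{"ih":48,"khh":57,"nw":91},"ps":7,"pu":[64],"v":79,"ytm":78}
After op 18 (replace /ps 45): {"hya":{"ih":48,"khh":57,"nw":91},"ps":45,"pu":[64],"v":79,"ytm":78}
After op 19 (replace /v 69): {"hya":{"ih":48,"khh":57,"nw":91},"ps":45,"pu":[64],"v":69,"ytm":78}
After op 20 (replace /hya/ih 77): {"hya":{"ih":77,"khh":57,"nw":91},"ps":45,"pu":[64],"v":69,"ytm":78}
After op 21 (add /e 75): {"e":75,"hya":{"ih":77,"khh":57,"nw":91},"ps":45,"pu":[64],"v":69,"ytm":78}
After op 22 (replace /ytm 74): {"e":75,"hya":{"ih":77,"khh":57,"nw":91},"ps":45,"pu":[64],"v":69,"ytm":74}
After op 23 (add /hya/z 16): {"e":75,"hya":{"ih":77,"khh":57,"nw":91,"z":16},"ps":45,"pu":[64],"v":69,"ytm":74}
After op 24 (add /ytm 75): {"e":75,"hya":{"ih":77,"khh":57,"nw":91,"z":16},"ps":45,"pu":[64],"v":69,"ytm":75}
After op 25 (add /ps 63): {"e":75,"hya":{"ih":77,"khh":57,"nw":91,"z":16},"ps":63,"pu":[64],"v":69,"ytm":75}
Size at path /pu: 1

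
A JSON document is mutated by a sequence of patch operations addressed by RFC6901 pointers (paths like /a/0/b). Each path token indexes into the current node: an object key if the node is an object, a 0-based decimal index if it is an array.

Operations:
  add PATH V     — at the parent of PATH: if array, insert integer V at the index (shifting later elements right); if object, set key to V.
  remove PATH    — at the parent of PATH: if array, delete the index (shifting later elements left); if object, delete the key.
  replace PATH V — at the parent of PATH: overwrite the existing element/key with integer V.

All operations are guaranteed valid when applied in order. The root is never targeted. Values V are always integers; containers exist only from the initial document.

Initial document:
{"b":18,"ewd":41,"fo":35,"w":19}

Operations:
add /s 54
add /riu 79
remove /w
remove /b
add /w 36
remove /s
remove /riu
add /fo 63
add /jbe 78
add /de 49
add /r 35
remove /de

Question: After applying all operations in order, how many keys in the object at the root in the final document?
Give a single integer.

Answer: 5

Derivation:
After op 1 (add /s 54): {"b":18,"ewd":41,"fo":35,"s":54,"w":19}
After op 2 (add /riu 79): {"b":18,"ewd":41,"fo":35,"riu":79,"s":54,"w":19}
After op 3 (remove /w): {"b":18,"ewd":41,"fo":35,"riu":79,"s":54}
After op 4 (remove /b): {"ewd":41,"fo":35,"riu":79,"s":54}
After op 5 (add /w 36): {"ewd":41,"fo":35,"riu":79,"s":54,"w":36}
After op 6 (remove /s): {"ewd":41,"fo":35,"riu":79,"w":36}
After op 7 (remove /riu): {"ewd":41,"fo":35,"w":36}
After op 8 (add /fo 63): {"ewd":41,"fo":63,"w":36}
After op 9 (add /jbe 78): {"ewd":41,"fo":63,"jbe":78,"w":36}
After op 10 (add /de 49): {"de":49,"ewd":41,"fo":63,"jbe":78,"w":36}
After op 11 (add /r 35): {"de":49,"ewd":41,"fo":63,"jbe":78,"r":35,"w":36}
After op 12 (remove /de): {"ewd":41,"fo":63,"jbe":78,"r":35,"w":36}
Size at the root: 5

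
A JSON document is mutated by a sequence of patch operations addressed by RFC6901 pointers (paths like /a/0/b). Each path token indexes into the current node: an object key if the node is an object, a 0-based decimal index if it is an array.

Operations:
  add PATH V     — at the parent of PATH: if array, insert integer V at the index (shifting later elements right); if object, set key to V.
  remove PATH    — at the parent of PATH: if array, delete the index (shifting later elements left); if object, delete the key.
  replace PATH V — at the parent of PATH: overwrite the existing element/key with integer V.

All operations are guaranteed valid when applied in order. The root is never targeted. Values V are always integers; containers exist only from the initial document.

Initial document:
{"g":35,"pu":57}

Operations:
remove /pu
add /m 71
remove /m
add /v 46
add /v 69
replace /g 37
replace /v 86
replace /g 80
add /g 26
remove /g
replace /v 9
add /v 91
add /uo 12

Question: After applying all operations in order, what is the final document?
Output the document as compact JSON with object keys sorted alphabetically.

Answer: {"uo":12,"v":91}

Derivation:
After op 1 (remove /pu): {"g":35}
After op 2 (add /m 71): {"g":35,"m":71}
After op 3 (remove /m): {"g":35}
After op 4 (add /v 46): {"g":35,"v":46}
After op 5 (add /v 69): {"g":35,"v":69}
After op 6 (replace /g 37): {"g":37,"v":69}
After op 7 (replace /v 86): {"g":37,"v":86}
After op 8 (replace /g 80): {"g":80,"v":86}
After op 9 (add /g 26): {"g":26,"v":86}
After op 10 (remove /g): {"v":86}
After op 11 (replace /v 9): {"v":9}
After op 12 (add /v 91): {"v":91}
After op 13 (add /uo 12): {"uo":12,"v":91}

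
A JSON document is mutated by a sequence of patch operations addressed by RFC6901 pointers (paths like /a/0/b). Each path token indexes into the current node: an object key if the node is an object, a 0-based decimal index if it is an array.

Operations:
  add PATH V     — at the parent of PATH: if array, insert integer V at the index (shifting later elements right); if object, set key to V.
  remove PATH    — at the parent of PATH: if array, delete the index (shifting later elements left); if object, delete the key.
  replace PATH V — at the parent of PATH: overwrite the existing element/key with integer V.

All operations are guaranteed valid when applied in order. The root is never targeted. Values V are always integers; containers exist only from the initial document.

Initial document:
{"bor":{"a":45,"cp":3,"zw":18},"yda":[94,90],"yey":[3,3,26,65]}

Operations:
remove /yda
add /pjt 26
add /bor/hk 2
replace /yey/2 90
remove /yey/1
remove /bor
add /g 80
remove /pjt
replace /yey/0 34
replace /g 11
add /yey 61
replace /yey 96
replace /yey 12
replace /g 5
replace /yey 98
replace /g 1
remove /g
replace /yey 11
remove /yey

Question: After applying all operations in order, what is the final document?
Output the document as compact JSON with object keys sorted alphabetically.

After op 1 (remove /yda): {"bor":{"a":45,"cp":3,"zw":18},"yey":[3,3,26,65]}
After op 2 (add /pjt 26): {"bor":{"a":45,"cp":3,"zw":18},"pjt":26,"yey":[3,3,26,65]}
After op 3 (add /bor/hk 2): {"bor":{"a":45,"cp":3,"hk":2,"zw":18},"pjt":26,"yey":[3,3,26,65]}
After op 4 (replace /yey/2 90): {"bor":{"a":45,"cp":3,"hk":2,"zw":18},"pjt":26,"yey":[3,3,90,65]}
After op 5 (remove /yey/1): {"bor":{"a":45,"cp":3,"hk":2,"zw":18},"pjt":26,"yey":[3,90,65]}
After op 6 (remove /bor): {"pjt":26,"yey":[3,90,65]}
After op 7 (add /g 80): {"g":80,"pjt":26,"yey":[3,90,65]}
After op 8 (remove /pjt): {"g":80,"yey":[3,90,65]}
After op 9 (replace /yey/0 34): {"g":80,"yey":[34,90,65]}
After op 10 (replace /g 11): {"g":11,"yey":[34,90,65]}
After op 11 (add /yey 61): {"g":11,"yey":61}
After op 12 (replace /yey 96): {"g":11,"yey":96}
After op 13 (replace /yey 12): {"g":11,"yey":12}
After op 14 (replace /g 5): {"g":5,"yey":12}
After op 15 (replace /yey 98): {"g":5,"yey":98}
After op 16 (replace /g 1): {"g":1,"yey":98}
After op 17 (remove /g): {"yey":98}
After op 18 (replace /yey 11): {"yey":11}
After op 19 (remove /yey): {}

Answer: {}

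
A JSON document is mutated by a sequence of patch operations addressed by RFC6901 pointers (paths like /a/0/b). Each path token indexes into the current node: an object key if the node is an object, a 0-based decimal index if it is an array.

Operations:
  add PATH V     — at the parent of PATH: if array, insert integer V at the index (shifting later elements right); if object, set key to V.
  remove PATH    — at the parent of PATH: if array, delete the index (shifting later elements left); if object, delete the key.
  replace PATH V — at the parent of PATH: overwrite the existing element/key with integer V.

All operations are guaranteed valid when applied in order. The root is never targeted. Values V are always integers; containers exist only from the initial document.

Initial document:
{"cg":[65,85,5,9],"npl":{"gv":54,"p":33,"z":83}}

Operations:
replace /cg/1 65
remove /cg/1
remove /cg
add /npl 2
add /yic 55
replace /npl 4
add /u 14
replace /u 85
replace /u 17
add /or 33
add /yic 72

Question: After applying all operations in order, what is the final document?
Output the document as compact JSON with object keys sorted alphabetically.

Answer: {"npl":4,"or":33,"u":17,"yic":72}

Derivation:
After op 1 (replace /cg/1 65): {"cg":[65,65,5,9],"npl":{"gv":54,"p":33,"z":83}}
After op 2 (remove /cg/1): {"cg":[65,5,9],"npl":{"gv":54,"p":33,"z":83}}
After op 3 (remove /cg): {"npl":{"gv":54,"p":33,"z":83}}
After op 4 (add /npl 2): {"npl":2}
After op 5 (add /yic 55): {"npl":2,"yic":55}
After op 6 (replace /npl 4): {"npl":4,"yic":55}
After op 7 (add /u 14): {"npl":4,"u":14,"yic":55}
After op 8 (replace /u 85): {"npl":4,"u":85,"yic":55}
After op 9 (replace /u 17): {"npl":4,"u":17,"yic":55}
After op 10 (add /or 33): {"npl":4,"or":33,"u":17,"yic":55}
After op 11 (add /yic 72): {"npl":4,"or":33,"u":17,"yic":72}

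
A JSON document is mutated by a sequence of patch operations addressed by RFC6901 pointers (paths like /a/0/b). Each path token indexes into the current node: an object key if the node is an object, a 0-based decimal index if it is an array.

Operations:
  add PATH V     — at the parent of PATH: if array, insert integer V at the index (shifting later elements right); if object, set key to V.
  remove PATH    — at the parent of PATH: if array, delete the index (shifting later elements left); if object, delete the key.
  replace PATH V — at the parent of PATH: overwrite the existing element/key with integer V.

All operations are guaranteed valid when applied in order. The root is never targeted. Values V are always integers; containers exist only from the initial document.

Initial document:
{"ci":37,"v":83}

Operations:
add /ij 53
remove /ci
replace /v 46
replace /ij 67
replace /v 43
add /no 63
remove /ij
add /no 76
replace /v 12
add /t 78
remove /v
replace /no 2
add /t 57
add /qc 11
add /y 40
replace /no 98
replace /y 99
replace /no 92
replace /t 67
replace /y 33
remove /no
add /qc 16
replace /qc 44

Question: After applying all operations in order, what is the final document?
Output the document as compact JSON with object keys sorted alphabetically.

After op 1 (add /ij 53): {"ci":37,"ij":53,"v":83}
After op 2 (remove /ci): {"ij":53,"v":83}
After op 3 (replace /v 46): {"ij":53,"v":46}
After op 4 (replace /ij 67): {"ij":67,"v":46}
After op 5 (replace /v 43): {"ij":67,"v":43}
After op 6 (add /no 63): {"ij":67,"no":63,"v":43}
After op 7 (remove /ij): {"no":63,"v":43}
After op 8 (add /no 76): {"no":76,"v":43}
After op 9 (replace /v 12): {"no":76,"v":12}
After op 10 (add /t 78): {"no":76,"t":78,"v":12}
After op 11 (remove /v): {"no":76,"t":78}
After op 12 (replace /no 2): {"no":2,"t":78}
After op 13 (add /t 57): {"no":2,"t":57}
After op 14 (add /qc 11): {"no":2,"qc":11,"t":57}
After op 15 (add /y 40): {"no":2,"qc":11,"t":57,"y":40}
After op 16 (replace /no 98): {"no":98,"qc":11,"t":57,"y":40}
After op 17 (replace /y 99): {"no":98,"qc":11,"t":57,"y":99}
After op 18 (replace /no 92): {"no":92,"qc":11,"t":57,"y":99}
After op 19 (replace /t 67): {"no":92,"qc":11,"t":67,"y":99}
After op 20 (replace /y 33): {"no":92,"qc":11,"t":67,"y":33}
After op 21 (remove /no): {"qc":11,"t":67,"y":33}
After op 22 (add /qc 16): {"qc":16,"t":67,"y":33}
After op 23 (replace /qc 44): {"qc":44,"t":67,"y":33}

Answer: {"qc":44,"t":67,"y":33}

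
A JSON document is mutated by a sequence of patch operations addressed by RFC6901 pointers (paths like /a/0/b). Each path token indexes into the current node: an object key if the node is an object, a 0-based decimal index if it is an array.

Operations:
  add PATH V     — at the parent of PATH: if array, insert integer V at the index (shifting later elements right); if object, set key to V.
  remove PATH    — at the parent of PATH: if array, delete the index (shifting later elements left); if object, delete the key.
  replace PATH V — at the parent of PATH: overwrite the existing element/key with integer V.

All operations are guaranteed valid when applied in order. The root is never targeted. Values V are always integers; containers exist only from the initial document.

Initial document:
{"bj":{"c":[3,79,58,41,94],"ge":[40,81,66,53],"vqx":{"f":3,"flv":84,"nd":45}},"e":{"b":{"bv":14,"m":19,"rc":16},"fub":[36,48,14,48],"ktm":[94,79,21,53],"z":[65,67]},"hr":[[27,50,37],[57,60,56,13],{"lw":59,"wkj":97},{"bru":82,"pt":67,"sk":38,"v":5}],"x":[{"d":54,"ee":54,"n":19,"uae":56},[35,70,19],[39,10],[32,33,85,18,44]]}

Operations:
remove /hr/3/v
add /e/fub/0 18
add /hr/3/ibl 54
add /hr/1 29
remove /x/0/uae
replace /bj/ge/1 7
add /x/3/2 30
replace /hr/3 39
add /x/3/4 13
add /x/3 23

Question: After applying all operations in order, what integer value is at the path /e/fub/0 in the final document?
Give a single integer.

Answer: 18

Derivation:
After op 1 (remove /hr/3/v): {"bj":{"c":[3,79,58,41,94],"ge":[40,81,66,53],"vqx":{"f":3,"flv":84,"nd":45}},"e":{"b":{"bv":14,"m":19,"rc":16},"fub":[36,48,14,48],"ktm":[94,79,21,53],"z":[65,67]},"hr":[[27,50,37],[57,60,56,13],{"lw":59,"wkj":97},{"bru":82,"pt":67,"sk":38}],"x":[{"d":54,"ee":54,"n":19,"uae":56},[35,70,19],[39,10],[32,33,85,18,44]]}
After op 2 (add /e/fub/0 18): {"bj":{"c":[3,79,58,41,94],"ge":[40,81,66,53],"vqx":{"f":3,"flv":84,"nd":45}},"e":{"b":{"bv":14,"m":19,"rc":16},"fub":[18,36,48,14,48],"ktm":[94,79,21,53],"z":[65,67]},"hr":[[27,50,37],[57,60,56,13],{"lw":59,"wkj":97},{"bru":82,"pt":67,"sk":38}],"x":[{"d":54,"ee":54,"n":19,"uae":56},[35,70,19],[39,10],[32,33,85,18,44]]}
After op 3 (add /hr/3/ibl 54): {"bj":{"c":[3,79,58,41,94],"ge":[40,81,66,53],"vqx":{"f":3,"flv":84,"nd":45}},"e":{"b":{"bv":14,"m":19,"rc":16},"fub":[18,36,48,14,48],"ktm":[94,79,21,53],"z":[65,67]},"hr":[[27,50,37],[57,60,56,13],{"lw":59,"wkj":97},{"bru":82,"ibl":54,"pt":67,"sk":38}],"x":[{"d":54,"ee":54,"n":19,"uae":56},[35,70,19],[39,10],[32,33,85,18,44]]}
After op 4 (add /hr/1 29): {"bj":{"c":[3,79,58,41,94],"ge":[40,81,66,53],"vqx":{"f":3,"flv":84,"nd":45}},"e":{"b":{"bv":14,"m":19,"rc":16},"fub":[18,36,48,14,48],"ktm":[94,79,21,53],"z":[65,67]},"hr":[[27,50,37],29,[57,60,56,13],{"lw":59,"wkj":97},{"bru":82,"ibl":54,"pt":67,"sk":38}],"x":[{"d":54,"ee":54,"n":19,"uae":56},[35,70,19],[39,10],[32,33,85,18,44]]}
After op 5 (remove /x/0/uae): {"bj":{"c":[3,79,58,41,94],"ge":[40,81,66,53],"vqx":{"f":3,"flv":84,"nd":45}},"e":{"b":{"bv":14,"m":19,"rc":16},"fub":[18,36,48,14,48],"ktm":[94,79,21,53],"z":[65,67]},"hr":[[27,50,37],29,[57,60,56,13],{"lw":59,"wkj":97},{"bru":82,"ibl":54,"pt":67,"sk":38}],"x":[{"d":54,"ee":54,"n":19},[35,70,19],[39,10],[32,33,85,18,44]]}
After op 6 (replace /bj/ge/1 7): {"bj":{"c":[3,79,58,41,94],"ge":[40,7,66,53],"vqx":{"f":3,"flv":84,"nd":45}},"e":{"b":{"bv":14,"m":19,"rc":16},"fub":[18,36,48,14,48],"ktm":[94,79,21,53],"z":[65,67]},"hr":[[27,50,37],29,[57,60,56,13],{"lw":59,"wkj":97},{"bru":82,"ibl":54,"pt":67,"sk":38}],"x":[{"d":54,"ee":54,"n":19},[35,70,19],[39,10],[32,33,85,18,44]]}
After op 7 (add /x/3/2 30): {"bj":{"c":[3,79,58,41,94],"ge":[40,7,66,53],"vqx":{"f":3,"flv":84,"nd":45}},"e":{"b":{"bv":14,"m":19,"rc":16},"fub":[18,36,48,14,48],"ktm":[94,79,21,53],"z":[65,67]},"hr":[[27,50,37],29,[57,60,56,13],{"lw":59,"wkj":97},{"bru":82,"ibl":54,"pt":67,"sk":38}],"x":[{"d":54,"ee":54,"n":19},[35,70,19],[39,10],[32,33,30,85,18,44]]}
After op 8 (replace /hr/3 39): {"bj":{"c":[3,79,58,41,94],"ge":[40,7,66,53],"vqx":{"f":3,"flv":84,"nd":45}},"e":{"b":{"bv":14,"m":19,"rc":16},"fub":[18,36,48,14,48],"ktm":[94,79,21,53],"z":[65,67]},"hr":[[27,50,37],29,[57,60,56,13],39,{"bru":82,"ibl":54,"pt":67,"sk":38}],"x":[{"d":54,"ee":54,"n":19},[35,70,19],[39,10],[32,33,30,85,18,44]]}
After op 9 (add /x/3/4 13): {"bj":{"c":[3,79,58,41,94],"ge":[40,7,66,53],"vqx":{"f":3,"flv":84,"nd":45}},"e":{"b":{"bv":14,"m":19,"rc":16},"fub":[18,36,48,14,48],"ktm":[94,79,21,53],"z":[65,67]},"hr":[[27,50,37],29,[57,60,56,13],39,{"bru":82,"ibl":54,"pt":67,"sk":38}],"x":[{"d":54,"ee":54,"n":19},[35,70,19],[39,10],[32,33,30,85,13,18,44]]}
After op 10 (add /x/3 23): {"bj":{"c":[3,79,58,41,94],"ge":[40,7,66,53],"vqx":{"f":3,"flv":84,"nd":45}},"e":{"b":{"bv":14,"m":19,"rc":16},"fub":[18,36,48,14,48],"ktm":[94,79,21,53],"z":[65,67]},"hr":[[27,50,37],29,[57,60,56,13],39,{"bru":82,"ibl":54,"pt":67,"sk":38}],"x":[{"d":54,"ee":54,"n":19},[35,70,19],[39,10],23,[32,33,30,85,13,18,44]]}
Value at /e/fub/0: 18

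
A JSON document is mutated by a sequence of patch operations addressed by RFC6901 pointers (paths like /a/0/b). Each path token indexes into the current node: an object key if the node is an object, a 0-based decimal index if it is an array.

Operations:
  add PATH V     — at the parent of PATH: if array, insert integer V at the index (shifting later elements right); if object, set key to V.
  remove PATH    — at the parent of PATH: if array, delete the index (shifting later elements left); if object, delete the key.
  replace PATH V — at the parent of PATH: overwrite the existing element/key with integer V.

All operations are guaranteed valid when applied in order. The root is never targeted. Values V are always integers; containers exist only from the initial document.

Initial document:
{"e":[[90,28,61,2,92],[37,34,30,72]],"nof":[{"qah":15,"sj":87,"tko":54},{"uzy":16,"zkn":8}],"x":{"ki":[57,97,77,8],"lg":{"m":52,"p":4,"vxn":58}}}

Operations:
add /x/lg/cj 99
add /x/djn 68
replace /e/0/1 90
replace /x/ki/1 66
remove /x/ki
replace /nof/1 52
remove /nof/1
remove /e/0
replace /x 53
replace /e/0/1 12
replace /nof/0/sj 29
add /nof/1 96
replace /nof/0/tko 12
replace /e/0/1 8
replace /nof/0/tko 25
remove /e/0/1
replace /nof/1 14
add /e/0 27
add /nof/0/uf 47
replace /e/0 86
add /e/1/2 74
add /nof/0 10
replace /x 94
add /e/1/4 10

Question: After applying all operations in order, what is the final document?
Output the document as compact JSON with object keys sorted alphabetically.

Answer: {"e":[86,[37,30,74,72,10]],"nof":[10,{"qah":15,"sj":29,"tko":25,"uf":47},14],"x":94}

Derivation:
After op 1 (add /x/lg/cj 99): {"e":[[90,28,61,2,92],[37,34,30,72]],"nof":[{"qah":15,"sj":87,"tko":54},{"uzy":16,"zkn":8}],"x":{"ki":[57,97,77,8],"lg":{"cj":99,"m":52,"p":4,"vxn":58}}}
After op 2 (add /x/djn 68): {"e":[[90,28,61,2,92],[37,34,30,72]],"nof":[{"qah":15,"sj":87,"tko":54},{"uzy":16,"zkn":8}],"x":{"djn":68,"ki":[57,97,77,8],"lg":{"cj":99,"m":52,"p":4,"vxn":58}}}
After op 3 (replace /e/0/1 90): {"e":[[90,90,61,2,92],[37,34,30,72]],"nof":[{"qah":15,"sj":87,"tko":54},{"uzy":16,"zkn":8}],"x":{"djn":68,"ki":[57,97,77,8],"lg":{"cj":99,"m":52,"p":4,"vxn":58}}}
After op 4 (replace /x/ki/1 66): {"e":[[90,90,61,2,92],[37,34,30,72]],"nof":[{"qah":15,"sj":87,"tko":54},{"uzy":16,"zkn":8}],"x":{"djn":68,"ki":[57,66,77,8],"lg":{"cj":99,"m":52,"p":4,"vxn":58}}}
After op 5 (remove /x/ki): {"e":[[90,90,61,2,92],[37,34,30,72]],"nof":[{"qah":15,"sj":87,"tko":54},{"uzy":16,"zkn":8}],"x":{"djn":68,"lg":{"cj":99,"m":52,"p":4,"vxn":58}}}
After op 6 (replace /nof/1 52): {"e":[[90,90,61,2,92],[37,34,30,72]],"nof":[{"qah":15,"sj":87,"tko":54},52],"x":{"djn":68,"lg":{"cj":99,"m":52,"p":4,"vxn":58}}}
After op 7 (remove /nof/1): {"e":[[90,90,61,2,92],[37,34,30,72]],"nof":[{"qah":15,"sj":87,"tko":54}],"x":{"djn":68,"lg":{"cj":99,"m":52,"p":4,"vxn":58}}}
After op 8 (remove /e/0): {"e":[[37,34,30,72]],"nof":[{"qah":15,"sj":87,"tko":54}],"x":{"djn":68,"lg":{"cj":99,"m":52,"p":4,"vxn":58}}}
After op 9 (replace /x 53): {"e":[[37,34,30,72]],"nof":[{"qah":15,"sj":87,"tko":54}],"x":53}
After op 10 (replace /e/0/1 12): {"e":[[37,12,30,72]],"nof":[{"qah":15,"sj":87,"tko":54}],"x":53}
After op 11 (replace /nof/0/sj 29): {"e":[[37,12,30,72]],"nof":[{"qah":15,"sj":29,"tko":54}],"x":53}
After op 12 (add /nof/1 96): {"e":[[37,12,30,72]],"nof":[{"qah":15,"sj":29,"tko":54},96],"x":53}
After op 13 (replace /nof/0/tko 12): {"e":[[37,12,30,72]],"nof":[{"qah":15,"sj":29,"tko":12},96],"x":53}
After op 14 (replace /e/0/1 8): {"e":[[37,8,30,72]],"nof":[{"qah":15,"sj":29,"tko":12},96],"x":53}
After op 15 (replace /nof/0/tko 25): {"e":[[37,8,30,72]],"nof":[{"qah":15,"sj":29,"tko":25},96],"x":53}
After op 16 (remove /e/0/1): {"e":[[37,30,72]],"nof":[{"qah":15,"sj":29,"tko":25},96],"x":53}
After op 17 (replace /nof/1 14): {"e":[[37,30,72]],"nof":[{"qah":15,"sj":29,"tko":25},14],"x":53}
After op 18 (add /e/0 27): {"e":[27,[37,30,72]],"nof":[{"qah":15,"sj":29,"tko":25},14],"x":53}
After op 19 (add /nof/0/uf 47): {"e":[27,[37,30,72]],"nof":[{"qah":15,"sj":29,"tko":25,"uf":47},14],"x":53}
After op 20 (replace /e/0 86): {"e":[86,[37,30,72]],"nof":[{"qah":15,"sj":29,"tko":25,"uf":47},14],"x":53}
After op 21 (add /e/1/2 74): {"e":[86,[37,30,74,72]],"nof":[{"qah":15,"sj":29,"tko":25,"uf":47},14],"x":53}
After op 22 (add /nof/0 10): {"e":[86,[37,30,74,72]],"nof":[10,{"qah":15,"sj":29,"tko":25,"uf":47},14],"x":53}
After op 23 (replace /x 94): {"e":[86,[37,30,74,72]],"nof":[10,{"qah":15,"sj":29,"tko":25,"uf":47},14],"x":94}
After op 24 (add /e/1/4 10): {"e":[86,[37,30,74,72,10]],"nof":[10,{"qah":15,"sj":29,"tko":25,"uf":47},14],"x":94}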